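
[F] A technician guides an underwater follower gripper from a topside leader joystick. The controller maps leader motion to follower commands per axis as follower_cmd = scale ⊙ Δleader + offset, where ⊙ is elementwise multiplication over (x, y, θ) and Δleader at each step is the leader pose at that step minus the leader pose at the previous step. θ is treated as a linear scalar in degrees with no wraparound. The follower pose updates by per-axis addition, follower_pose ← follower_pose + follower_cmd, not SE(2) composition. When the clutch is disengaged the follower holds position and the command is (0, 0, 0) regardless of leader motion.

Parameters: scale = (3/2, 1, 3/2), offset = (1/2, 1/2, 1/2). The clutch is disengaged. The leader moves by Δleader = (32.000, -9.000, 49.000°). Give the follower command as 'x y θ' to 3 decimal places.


clutch disengaged → follower holds; cmd = (0, 0, 0)

0.000 0.000 0.000


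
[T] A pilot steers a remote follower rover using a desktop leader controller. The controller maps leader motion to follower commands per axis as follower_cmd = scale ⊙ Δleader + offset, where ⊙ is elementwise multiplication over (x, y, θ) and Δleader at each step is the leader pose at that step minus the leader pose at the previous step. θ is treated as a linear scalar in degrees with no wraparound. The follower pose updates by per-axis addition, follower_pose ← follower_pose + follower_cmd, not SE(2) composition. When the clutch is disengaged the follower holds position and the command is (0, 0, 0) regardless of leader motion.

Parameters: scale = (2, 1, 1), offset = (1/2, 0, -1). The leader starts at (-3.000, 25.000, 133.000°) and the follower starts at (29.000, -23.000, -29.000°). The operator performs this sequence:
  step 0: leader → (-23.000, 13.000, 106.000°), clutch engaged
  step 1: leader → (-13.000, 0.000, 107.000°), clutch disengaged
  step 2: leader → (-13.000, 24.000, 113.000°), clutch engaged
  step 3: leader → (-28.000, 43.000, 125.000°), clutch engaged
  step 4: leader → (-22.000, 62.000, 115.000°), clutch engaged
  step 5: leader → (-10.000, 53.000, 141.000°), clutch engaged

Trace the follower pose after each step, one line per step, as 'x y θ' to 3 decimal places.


-10.500 -35.000 -57.000
-10.500 -35.000 -57.000
-10.000 -11.000 -52.000
-39.500 8.000 -41.000
-27.000 27.000 -52.000
-2.500 18.000 -27.000

step 0: Δleader=(-20.000, -12.000, -27.000°), engaged; cmd=(-39.500, -12.000, -28.000°) → follower=(-10.500, -35.000, -57.000°)
step 1: Δleader=(10.000, -13.000, 1.000°), disengaged; cmd=(0,0,0) → follower holds at (-10.500, -35.000, -57.000°)
step 2: Δleader=(0.000, 24.000, 6.000°), engaged; cmd=(0.500, 24.000, 5.000°) → follower=(-10.000, -11.000, -52.000°)
step 3: Δleader=(-15.000, 19.000, 12.000°), engaged; cmd=(-29.500, 19.000, 11.000°) → follower=(-39.500, 8.000, -41.000°)
step 4: Δleader=(6.000, 19.000, -10.000°), engaged; cmd=(12.500, 19.000, -11.000°) → follower=(-27.000, 27.000, -52.000°)
step 5: Δleader=(12.000, -9.000, 26.000°), engaged; cmd=(24.500, -9.000, 25.000°) → follower=(-2.500, 18.000, -27.000°)


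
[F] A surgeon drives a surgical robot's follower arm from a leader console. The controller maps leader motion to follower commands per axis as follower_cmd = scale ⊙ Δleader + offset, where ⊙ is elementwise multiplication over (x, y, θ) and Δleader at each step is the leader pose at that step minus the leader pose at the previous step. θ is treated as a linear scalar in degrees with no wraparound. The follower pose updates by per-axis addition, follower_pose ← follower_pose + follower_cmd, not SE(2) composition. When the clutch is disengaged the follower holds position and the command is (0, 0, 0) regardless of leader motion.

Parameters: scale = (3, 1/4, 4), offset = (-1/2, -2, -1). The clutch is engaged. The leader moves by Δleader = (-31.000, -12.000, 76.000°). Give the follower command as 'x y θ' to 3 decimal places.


axis x: 3·-31.000 + -1/2 = -93.500
axis y: 1/4·-12.000 + -2 = -5.000
axis θ: 4·76.000 + -1 = 303.000

-93.500 -5.000 303.000


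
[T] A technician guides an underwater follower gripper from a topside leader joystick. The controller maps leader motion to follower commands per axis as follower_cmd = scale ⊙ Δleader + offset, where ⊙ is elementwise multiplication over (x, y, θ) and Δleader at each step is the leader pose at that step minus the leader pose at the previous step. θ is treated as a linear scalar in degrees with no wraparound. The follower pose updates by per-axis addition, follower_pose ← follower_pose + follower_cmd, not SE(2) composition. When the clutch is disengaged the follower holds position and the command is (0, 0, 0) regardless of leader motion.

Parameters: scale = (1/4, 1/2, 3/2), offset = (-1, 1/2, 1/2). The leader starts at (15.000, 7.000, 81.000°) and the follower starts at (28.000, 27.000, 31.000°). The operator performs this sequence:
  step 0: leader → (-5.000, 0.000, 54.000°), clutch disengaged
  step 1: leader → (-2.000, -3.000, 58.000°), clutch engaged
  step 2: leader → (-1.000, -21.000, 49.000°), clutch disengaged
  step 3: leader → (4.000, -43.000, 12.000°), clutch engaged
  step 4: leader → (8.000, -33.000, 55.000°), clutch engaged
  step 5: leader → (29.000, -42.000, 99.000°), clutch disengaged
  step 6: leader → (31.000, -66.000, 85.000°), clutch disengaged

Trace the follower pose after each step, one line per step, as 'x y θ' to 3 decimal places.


step 0: Δleader=(-20.000, -7.000, -27.000°), disengaged; cmd=(0,0,0) → follower holds at (28.000, 27.000, 31.000°)
step 1: Δleader=(3.000, -3.000, 4.000°), engaged; cmd=(-0.250, -1.000, 6.500°) → follower=(27.750, 26.000, 37.500°)
step 2: Δleader=(1.000, -18.000, -9.000°), disengaged; cmd=(0,0,0) → follower holds at (27.750, 26.000, 37.500°)
step 3: Δleader=(5.000, -22.000, -37.000°), engaged; cmd=(0.250, -10.500, -55.000°) → follower=(28.000, 15.500, -17.500°)
step 4: Δleader=(4.000, 10.000, 43.000°), engaged; cmd=(0.000, 5.500, 65.000°) → follower=(28.000, 21.000, 47.500°)
step 5: Δleader=(21.000, -9.000, 44.000°), disengaged; cmd=(0,0,0) → follower holds at (28.000, 21.000, 47.500°)
step 6: Δleader=(2.000, -24.000, -14.000°), disengaged; cmd=(0,0,0) → follower holds at (28.000, 21.000, 47.500°)

28.000 27.000 31.000
27.750 26.000 37.500
27.750 26.000 37.500
28.000 15.500 -17.500
28.000 21.000 47.500
28.000 21.000 47.500
28.000 21.000 47.500


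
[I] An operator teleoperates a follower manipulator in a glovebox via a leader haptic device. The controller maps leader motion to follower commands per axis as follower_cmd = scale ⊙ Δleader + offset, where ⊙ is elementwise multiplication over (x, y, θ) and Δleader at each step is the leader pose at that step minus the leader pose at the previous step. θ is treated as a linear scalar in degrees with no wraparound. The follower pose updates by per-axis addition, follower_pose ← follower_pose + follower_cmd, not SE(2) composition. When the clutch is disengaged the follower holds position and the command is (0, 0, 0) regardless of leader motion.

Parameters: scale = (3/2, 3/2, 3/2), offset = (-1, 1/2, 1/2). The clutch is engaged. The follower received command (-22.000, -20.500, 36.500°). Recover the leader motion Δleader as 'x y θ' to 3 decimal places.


-14.000 -14.000 24.000

axis x: (-22.000 − -1) / (3/2) = -14.000
axis y: (-20.500 − 1/2) / (3/2) = -14.000
axis θ: (36.500 − 1/2) / (3/2) = 24.000


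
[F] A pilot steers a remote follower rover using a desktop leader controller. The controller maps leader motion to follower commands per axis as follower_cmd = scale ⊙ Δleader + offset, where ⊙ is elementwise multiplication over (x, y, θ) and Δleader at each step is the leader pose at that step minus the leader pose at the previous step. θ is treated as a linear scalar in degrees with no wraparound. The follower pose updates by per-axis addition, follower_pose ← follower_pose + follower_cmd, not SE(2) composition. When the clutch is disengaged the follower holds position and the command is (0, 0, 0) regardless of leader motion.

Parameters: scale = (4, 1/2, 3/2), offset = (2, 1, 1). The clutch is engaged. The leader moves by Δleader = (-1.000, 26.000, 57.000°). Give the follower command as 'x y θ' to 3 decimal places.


-2.000 14.000 86.500

axis x: 4·-1.000 + 2 = -2.000
axis y: 1/2·26.000 + 1 = 14.000
axis θ: 3/2·57.000 + 1 = 86.500


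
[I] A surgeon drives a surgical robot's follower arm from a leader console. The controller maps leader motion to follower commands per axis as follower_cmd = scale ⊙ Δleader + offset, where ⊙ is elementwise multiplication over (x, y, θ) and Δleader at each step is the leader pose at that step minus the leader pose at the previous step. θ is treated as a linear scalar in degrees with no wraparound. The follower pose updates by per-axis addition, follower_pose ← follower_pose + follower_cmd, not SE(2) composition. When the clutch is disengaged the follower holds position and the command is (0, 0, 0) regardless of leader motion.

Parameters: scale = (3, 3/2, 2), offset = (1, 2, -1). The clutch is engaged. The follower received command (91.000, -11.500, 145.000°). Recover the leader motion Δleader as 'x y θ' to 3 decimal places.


30.000 -9.000 73.000

axis x: (91.000 − 1) / (3) = 30.000
axis y: (-11.500 − 2) / (3/2) = -9.000
axis θ: (145.000 − -1) / (2) = 73.000


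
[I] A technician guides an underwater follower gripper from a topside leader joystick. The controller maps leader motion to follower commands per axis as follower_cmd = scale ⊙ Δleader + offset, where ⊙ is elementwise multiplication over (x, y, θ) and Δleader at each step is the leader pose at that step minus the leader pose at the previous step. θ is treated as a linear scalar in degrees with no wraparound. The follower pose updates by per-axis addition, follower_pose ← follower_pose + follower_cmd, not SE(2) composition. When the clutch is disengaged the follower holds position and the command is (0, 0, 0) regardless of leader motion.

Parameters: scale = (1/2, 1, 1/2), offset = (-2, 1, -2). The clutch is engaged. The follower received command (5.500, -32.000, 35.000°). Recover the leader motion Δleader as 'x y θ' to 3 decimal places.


axis x: (5.500 − -2) / (1/2) = 15.000
axis y: (-32.000 − 1) / (1) = -33.000
axis θ: (35.000 − -2) / (1/2) = 74.000

15.000 -33.000 74.000


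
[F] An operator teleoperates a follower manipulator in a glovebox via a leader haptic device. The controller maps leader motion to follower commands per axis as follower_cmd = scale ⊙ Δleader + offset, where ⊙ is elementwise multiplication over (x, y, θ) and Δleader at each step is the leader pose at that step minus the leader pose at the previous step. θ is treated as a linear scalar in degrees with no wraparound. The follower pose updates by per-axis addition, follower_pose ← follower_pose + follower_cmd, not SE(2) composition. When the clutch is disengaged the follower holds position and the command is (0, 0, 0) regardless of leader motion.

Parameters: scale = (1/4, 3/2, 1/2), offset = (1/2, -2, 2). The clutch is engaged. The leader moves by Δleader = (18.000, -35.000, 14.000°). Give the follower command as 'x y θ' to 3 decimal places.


axis x: 1/4·18.000 + 1/2 = 5.000
axis y: 3/2·-35.000 + -2 = -54.500
axis θ: 1/2·14.000 + 2 = 9.000

5.000 -54.500 9.000


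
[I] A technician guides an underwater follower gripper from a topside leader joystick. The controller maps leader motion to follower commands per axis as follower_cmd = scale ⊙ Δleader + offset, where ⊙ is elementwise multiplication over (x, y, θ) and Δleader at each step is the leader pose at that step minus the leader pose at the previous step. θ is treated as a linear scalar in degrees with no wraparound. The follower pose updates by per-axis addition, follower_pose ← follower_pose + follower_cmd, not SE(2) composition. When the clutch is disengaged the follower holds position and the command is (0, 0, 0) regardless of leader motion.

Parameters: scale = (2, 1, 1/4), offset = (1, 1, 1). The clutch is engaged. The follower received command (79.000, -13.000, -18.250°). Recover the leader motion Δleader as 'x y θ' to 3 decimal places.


39.000 -14.000 -77.000

axis x: (79.000 − 1) / (2) = 39.000
axis y: (-13.000 − 1) / (1) = -14.000
axis θ: (-18.250 − 1) / (1/4) = -77.000


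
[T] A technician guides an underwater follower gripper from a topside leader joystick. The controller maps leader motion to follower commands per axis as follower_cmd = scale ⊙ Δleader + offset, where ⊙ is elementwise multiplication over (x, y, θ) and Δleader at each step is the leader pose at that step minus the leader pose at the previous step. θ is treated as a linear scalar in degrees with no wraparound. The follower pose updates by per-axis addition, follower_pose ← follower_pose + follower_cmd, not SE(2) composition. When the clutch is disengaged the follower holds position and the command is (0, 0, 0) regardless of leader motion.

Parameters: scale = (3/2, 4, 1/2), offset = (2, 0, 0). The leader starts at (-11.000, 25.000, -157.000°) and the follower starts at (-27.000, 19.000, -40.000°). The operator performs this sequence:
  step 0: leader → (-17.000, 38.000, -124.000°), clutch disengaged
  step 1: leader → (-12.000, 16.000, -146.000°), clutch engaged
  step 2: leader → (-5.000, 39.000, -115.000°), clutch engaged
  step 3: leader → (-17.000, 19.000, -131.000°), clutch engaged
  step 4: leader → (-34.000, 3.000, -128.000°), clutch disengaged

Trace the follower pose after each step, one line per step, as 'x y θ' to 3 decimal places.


-27.000 19.000 -40.000
-17.500 -69.000 -51.000
-5.000 23.000 -35.500
-21.000 -57.000 -43.500
-21.000 -57.000 -43.500

step 0: Δleader=(-6.000, 13.000, 33.000°), disengaged; cmd=(0,0,0) → follower holds at (-27.000, 19.000, -40.000°)
step 1: Δleader=(5.000, -22.000, -22.000°), engaged; cmd=(9.500, -88.000, -11.000°) → follower=(-17.500, -69.000, -51.000°)
step 2: Δleader=(7.000, 23.000, 31.000°), engaged; cmd=(12.500, 92.000, 15.500°) → follower=(-5.000, 23.000, -35.500°)
step 3: Δleader=(-12.000, -20.000, -16.000°), engaged; cmd=(-16.000, -80.000, -8.000°) → follower=(-21.000, -57.000, -43.500°)
step 4: Δleader=(-17.000, -16.000, 3.000°), disengaged; cmd=(0,0,0) → follower holds at (-21.000, -57.000, -43.500°)


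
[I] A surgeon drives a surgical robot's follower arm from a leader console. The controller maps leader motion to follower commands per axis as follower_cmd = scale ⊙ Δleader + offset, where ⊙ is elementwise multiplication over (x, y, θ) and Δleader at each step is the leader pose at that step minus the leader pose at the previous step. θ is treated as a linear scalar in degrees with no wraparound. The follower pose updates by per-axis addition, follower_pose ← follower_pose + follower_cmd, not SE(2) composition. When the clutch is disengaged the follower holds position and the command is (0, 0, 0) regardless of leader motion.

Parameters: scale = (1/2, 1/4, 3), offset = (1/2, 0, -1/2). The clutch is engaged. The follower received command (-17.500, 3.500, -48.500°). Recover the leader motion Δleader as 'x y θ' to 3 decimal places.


axis x: (-17.500 − 1/2) / (1/2) = -36.000
axis y: (3.500 − 0) / (1/4) = 14.000
axis θ: (-48.500 − -1/2) / (3) = -16.000

-36.000 14.000 -16.000


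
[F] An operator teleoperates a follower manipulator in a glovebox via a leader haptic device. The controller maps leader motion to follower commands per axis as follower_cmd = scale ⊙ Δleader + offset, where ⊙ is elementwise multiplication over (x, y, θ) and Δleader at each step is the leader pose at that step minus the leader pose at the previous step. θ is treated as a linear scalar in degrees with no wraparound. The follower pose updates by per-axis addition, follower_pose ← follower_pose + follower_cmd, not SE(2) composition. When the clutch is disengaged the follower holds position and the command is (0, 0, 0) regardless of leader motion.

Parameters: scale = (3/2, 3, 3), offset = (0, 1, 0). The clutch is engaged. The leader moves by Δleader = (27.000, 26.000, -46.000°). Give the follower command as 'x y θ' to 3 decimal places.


40.500 79.000 -138.000

axis x: 3/2·27.000 + 0 = 40.500
axis y: 3·26.000 + 1 = 79.000
axis θ: 3·-46.000 + 0 = -138.000


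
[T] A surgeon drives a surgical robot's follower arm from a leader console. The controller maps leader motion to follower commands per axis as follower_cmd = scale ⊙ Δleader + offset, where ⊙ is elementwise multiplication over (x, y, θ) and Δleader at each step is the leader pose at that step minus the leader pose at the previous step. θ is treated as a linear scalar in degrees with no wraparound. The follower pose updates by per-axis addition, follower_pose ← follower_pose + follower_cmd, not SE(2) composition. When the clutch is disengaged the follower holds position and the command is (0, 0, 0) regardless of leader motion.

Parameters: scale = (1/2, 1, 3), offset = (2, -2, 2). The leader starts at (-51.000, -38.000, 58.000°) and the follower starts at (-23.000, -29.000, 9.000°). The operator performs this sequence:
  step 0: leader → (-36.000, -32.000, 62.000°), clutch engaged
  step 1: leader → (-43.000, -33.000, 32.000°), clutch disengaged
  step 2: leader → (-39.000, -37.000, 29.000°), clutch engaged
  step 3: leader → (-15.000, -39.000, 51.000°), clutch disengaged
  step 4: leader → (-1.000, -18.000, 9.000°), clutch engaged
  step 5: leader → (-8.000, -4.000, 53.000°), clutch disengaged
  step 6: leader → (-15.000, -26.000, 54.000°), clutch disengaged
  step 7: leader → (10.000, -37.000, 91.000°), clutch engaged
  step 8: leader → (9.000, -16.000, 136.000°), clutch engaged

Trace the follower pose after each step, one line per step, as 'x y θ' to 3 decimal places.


-13.500 -25.000 23.000
-13.500 -25.000 23.000
-9.500 -31.000 16.000
-9.500 -31.000 16.000
-0.500 -12.000 -108.000
-0.500 -12.000 -108.000
-0.500 -12.000 -108.000
14.000 -25.000 5.000
15.500 -6.000 142.000

step 0: Δleader=(15.000, 6.000, 4.000°), engaged; cmd=(9.500, 4.000, 14.000°) → follower=(-13.500, -25.000, 23.000°)
step 1: Δleader=(-7.000, -1.000, -30.000°), disengaged; cmd=(0,0,0) → follower holds at (-13.500, -25.000, 23.000°)
step 2: Δleader=(4.000, -4.000, -3.000°), engaged; cmd=(4.000, -6.000, -7.000°) → follower=(-9.500, -31.000, 16.000°)
step 3: Δleader=(24.000, -2.000, 22.000°), disengaged; cmd=(0,0,0) → follower holds at (-9.500, -31.000, 16.000°)
step 4: Δleader=(14.000, 21.000, -42.000°), engaged; cmd=(9.000, 19.000, -124.000°) → follower=(-0.500, -12.000, -108.000°)
step 5: Δleader=(-7.000, 14.000, 44.000°), disengaged; cmd=(0,0,0) → follower holds at (-0.500, -12.000, -108.000°)
step 6: Δleader=(-7.000, -22.000, 1.000°), disengaged; cmd=(0,0,0) → follower holds at (-0.500, -12.000, -108.000°)
step 7: Δleader=(25.000, -11.000, 37.000°), engaged; cmd=(14.500, -13.000, 113.000°) → follower=(14.000, -25.000, 5.000°)
step 8: Δleader=(-1.000, 21.000, 45.000°), engaged; cmd=(1.500, 19.000, 137.000°) → follower=(15.500, -6.000, 142.000°)


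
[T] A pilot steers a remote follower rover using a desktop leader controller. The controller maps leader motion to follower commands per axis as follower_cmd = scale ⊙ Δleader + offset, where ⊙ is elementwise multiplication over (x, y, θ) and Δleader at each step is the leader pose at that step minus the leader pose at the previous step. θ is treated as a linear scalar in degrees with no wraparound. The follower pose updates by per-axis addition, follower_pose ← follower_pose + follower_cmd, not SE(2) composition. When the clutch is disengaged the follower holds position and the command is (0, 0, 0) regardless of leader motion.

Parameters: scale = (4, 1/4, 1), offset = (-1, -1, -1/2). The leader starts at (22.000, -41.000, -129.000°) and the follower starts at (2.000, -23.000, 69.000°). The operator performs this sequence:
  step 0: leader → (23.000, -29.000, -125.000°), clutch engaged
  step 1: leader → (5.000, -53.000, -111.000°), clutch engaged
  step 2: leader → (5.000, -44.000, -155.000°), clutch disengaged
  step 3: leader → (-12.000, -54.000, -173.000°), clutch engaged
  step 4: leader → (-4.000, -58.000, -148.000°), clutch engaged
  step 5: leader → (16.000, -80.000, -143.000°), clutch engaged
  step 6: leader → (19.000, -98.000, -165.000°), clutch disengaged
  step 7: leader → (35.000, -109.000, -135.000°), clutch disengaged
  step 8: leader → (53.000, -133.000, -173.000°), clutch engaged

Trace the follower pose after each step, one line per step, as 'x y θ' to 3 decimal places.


step 0: Δleader=(1.000, 12.000, 4.000°), engaged; cmd=(3.000, 2.000, 3.500°) → follower=(5.000, -21.000, 72.500°)
step 1: Δleader=(-18.000, -24.000, 14.000°), engaged; cmd=(-73.000, -7.000, 13.500°) → follower=(-68.000, -28.000, 86.000°)
step 2: Δleader=(0.000, 9.000, -44.000°), disengaged; cmd=(0,0,0) → follower holds at (-68.000, -28.000, 86.000°)
step 3: Δleader=(-17.000, -10.000, -18.000°), engaged; cmd=(-69.000, -3.500, -18.500°) → follower=(-137.000, -31.500, 67.500°)
step 4: Δleader=(8.000, -4.000, 25.000°), engaged; cmd=(31.000, -2.000, 24.500°) → follower=(-106.000, -33.500, 92.000°)
step 5: Δleader=(20.000, -22.000, 5.000°), engaged; cmd=(79.000, -6.500, 4.500°) → follower=(-27.000, -40.000, 96.500°)
step 6: Δleader=(3.000, -18.000, -22.000°), disengaged; cmd=(0,0,0) → follower holds at (-27.000, -40.000, 96.500°)
step 7: Δleader=(16.000, -11.000, 30.000°), disengaged; cmd=(0,0,0) → follower holds at (-27.000, -40.000, 96.500°)
step 8: Δleader=(18.000, -24.000, -38.000°), engaged; cmd=(71.000, -7.000, -38.500°) → follower=(44.000, -47.000, 58.000°)

5.000 -21.000 72.500
-68.000 -28.000 86.000
-68.000 -28.000 86.000
-137.000 -31.500 67.500
-106.000 -33.500 92.000
-27.000 -40.000 96.500
-27.000 -40.000 96.500
-27.000 -40.000 96.500
44.000 -47.000 58.000


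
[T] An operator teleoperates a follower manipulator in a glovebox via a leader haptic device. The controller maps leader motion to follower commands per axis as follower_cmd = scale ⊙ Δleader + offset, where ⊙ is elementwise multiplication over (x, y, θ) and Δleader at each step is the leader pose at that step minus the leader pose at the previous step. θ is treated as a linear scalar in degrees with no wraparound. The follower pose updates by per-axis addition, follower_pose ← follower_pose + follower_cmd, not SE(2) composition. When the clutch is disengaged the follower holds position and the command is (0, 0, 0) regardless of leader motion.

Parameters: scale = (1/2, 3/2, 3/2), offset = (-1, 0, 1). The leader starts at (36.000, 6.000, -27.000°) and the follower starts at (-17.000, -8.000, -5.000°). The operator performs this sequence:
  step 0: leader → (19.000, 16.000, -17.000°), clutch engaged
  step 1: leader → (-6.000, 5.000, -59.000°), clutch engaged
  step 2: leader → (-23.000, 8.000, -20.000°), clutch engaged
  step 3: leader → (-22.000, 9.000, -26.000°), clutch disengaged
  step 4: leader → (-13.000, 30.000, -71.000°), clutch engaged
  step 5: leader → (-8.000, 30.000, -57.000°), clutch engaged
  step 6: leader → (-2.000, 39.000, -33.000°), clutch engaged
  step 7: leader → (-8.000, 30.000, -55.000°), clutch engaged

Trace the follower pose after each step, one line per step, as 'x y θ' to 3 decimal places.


step 0: Δleader=(-17.000, 10.000, 10.000°), engaged; cmd=(-9.500, 15.000, 16.000°) → follower=(-26.500, 7.000, 11.000°)
step 1: Δleader=(-25.000, -11.000, -42.000°), engaged; cmd=(-13.500, -16.500, -62.000°) → follower=(-40.000, -9.500, -51.000°)
step 2: Δleader=(-17.000, 3.000, 39.000°), engaged; cmd=(-9.500, 4.500, 59.500°) → follower=(-49.500, -5.000, 8.500°)
step 3: Δleader=(1.000, 1.000, -6.000°), disengaged; cmd=(0,0,0) → follower holds at (-49.500, -5.000, 8.500°)
step 4: Δleader=(9.000, 21.000, -45.000°), engaged; cmd=(3.500, 31.500, -66.500°) → follower=(-46.000, 26.500, -58.000°)
step 5: Δleader=(5.000, 0.000, 14.000°), engaged; cmd=(1.500, 0.000, 22.000°) → follower=(-44.500, 26.500, -36.000°)
step 6: Δleader=(6.000, 9.000, 24.000°), engaged; cmd=(2.000, 13.500, 37.000°) → follower=(-42.500, 40.000, 1.000°)
step 7: Δleader=(-6.000, -9.000, -22.000°), engaged; cmd=(-4.000, -13.500, -32.000°) → follower=(-46.500, 26.500, -31.000°)

-26.500 7.000 11.000
-40.000 -9.500 -51.000
-49.500 -5.000 8.500
-49.500 -5.000 8.500
-46.000 26.500 -58.000
-44.500 26.500 -36.000
-42.500 40.000 1.000
-46.500 26.500 -31.000


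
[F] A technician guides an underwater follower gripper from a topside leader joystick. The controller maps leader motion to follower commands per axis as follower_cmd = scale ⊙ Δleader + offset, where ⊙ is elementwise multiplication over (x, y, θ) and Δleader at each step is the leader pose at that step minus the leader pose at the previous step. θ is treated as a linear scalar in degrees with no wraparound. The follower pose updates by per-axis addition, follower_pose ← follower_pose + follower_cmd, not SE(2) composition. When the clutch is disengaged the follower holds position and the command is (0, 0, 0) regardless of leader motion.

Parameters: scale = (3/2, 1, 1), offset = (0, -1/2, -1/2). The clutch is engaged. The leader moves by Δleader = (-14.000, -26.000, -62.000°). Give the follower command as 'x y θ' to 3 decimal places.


-21.000 -26.500 -62.500

axis x: 3/2·-14.000 + 0 = -21.000
axis y: 1·-26.000 + -1/2 = -26.500
axis θ: 1·-62.000 + -1/2 = -62.500


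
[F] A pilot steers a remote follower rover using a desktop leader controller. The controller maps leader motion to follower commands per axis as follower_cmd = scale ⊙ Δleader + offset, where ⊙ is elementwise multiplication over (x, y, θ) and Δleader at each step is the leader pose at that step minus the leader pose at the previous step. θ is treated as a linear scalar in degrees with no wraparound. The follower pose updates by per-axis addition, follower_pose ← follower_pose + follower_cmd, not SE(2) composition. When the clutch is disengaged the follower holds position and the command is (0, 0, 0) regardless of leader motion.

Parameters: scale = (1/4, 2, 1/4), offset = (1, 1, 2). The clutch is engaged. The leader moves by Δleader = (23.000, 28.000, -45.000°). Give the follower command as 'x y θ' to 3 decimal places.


axis x: 1/4·23.000 + 1 = 6.750
axis y: 2·28.000 + 1 = 57.000
axis θ: 1/4·-45.000 + 2 = -9.250

6.750 57.000 -9.250


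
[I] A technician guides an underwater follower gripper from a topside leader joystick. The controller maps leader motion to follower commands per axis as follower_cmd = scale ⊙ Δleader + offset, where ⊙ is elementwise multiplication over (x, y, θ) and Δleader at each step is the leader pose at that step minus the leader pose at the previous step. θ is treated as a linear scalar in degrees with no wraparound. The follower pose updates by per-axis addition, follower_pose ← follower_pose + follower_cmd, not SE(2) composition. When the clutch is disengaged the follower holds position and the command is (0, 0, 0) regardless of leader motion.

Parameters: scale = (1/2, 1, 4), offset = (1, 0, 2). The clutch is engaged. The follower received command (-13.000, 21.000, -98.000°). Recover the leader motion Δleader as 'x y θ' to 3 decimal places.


axis x: (-13.000 − 1) / (1/2) = -28.000
axis y: (21.000 − 0) / (1) = 21.000
axis θ: (-98.000 − 2) / (4) = -25.000

-28.000 21.000 -25.000


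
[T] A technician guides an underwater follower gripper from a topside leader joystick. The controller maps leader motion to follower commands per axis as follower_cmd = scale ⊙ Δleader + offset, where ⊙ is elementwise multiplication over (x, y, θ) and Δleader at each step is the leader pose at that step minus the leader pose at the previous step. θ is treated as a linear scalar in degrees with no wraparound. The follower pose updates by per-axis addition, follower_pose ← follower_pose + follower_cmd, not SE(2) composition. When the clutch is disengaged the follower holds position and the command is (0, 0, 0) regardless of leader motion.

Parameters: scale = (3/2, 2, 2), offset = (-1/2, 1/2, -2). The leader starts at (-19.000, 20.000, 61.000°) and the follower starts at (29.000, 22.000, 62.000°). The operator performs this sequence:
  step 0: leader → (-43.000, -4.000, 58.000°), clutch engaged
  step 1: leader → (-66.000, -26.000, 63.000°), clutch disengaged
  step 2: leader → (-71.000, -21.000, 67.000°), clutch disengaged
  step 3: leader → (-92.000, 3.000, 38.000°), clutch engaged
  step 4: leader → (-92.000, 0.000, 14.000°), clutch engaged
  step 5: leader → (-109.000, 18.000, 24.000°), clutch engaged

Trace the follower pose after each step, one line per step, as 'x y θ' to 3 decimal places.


step 0: Δleader=(-24.000, -24.000, -3.000°), engaged; cmd=(-36.500, -47.500, -8.000°) → follower=(-7.500, -25.500, 54.000°)
step 1: Δleader=(-23.000, -22.000, 5.000°), disengaged; cmd=(0,0,0) → follower holds at (-7.500, -25.500, 54.000°)
step 2: Δleader=(-5.000, 5.000, 4.000°), disengaged; cmd=(0,0,0) → follower holds at (-7.500, -25.500, 54.000°)
step 3: Δleader=(-21.000, 24.000, -29.000°), engaged; cmd=(-32.000, 48.500, -60.000°) → follower=(-39.500, 23.000, -6.000°)
step 4: Δleader=(0.000, -3.000, -24.000°), engaged; cmd=(-0.500, -5.500, -50.000°) → follower=(-40.000, 17.500, -56.000°)
step 5: Δleader=(-17.000, 18.000, 10.000°), engaged; cmd=(-26.000, 36.500, 18.000°) → follower=(-66.000, 54.000, -38.000°)

-7.500 -25.500 54.000
-7.500 -25.500 54.000
-7.500 -25.500 54.000
-39.500 23.000 -6.000
-40.000 17.500 -56.000
-66.000 54.000 -38.000


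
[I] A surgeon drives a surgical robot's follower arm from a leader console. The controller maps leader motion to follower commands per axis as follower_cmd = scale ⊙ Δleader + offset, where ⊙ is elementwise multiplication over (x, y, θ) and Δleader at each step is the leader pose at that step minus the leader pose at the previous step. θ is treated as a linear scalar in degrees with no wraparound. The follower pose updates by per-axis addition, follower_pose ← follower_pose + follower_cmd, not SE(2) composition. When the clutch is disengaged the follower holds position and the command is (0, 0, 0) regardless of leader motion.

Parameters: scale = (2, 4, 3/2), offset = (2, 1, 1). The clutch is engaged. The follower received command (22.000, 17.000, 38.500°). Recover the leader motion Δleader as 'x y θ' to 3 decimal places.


10.000 4.000 25.000

axis x: (22.000 − 2) / (2) = 10.000
axis y: (17.000 − 1) / (4) = 4.000
axis θ: (38.500 − 1) / (3/2) = 25.000


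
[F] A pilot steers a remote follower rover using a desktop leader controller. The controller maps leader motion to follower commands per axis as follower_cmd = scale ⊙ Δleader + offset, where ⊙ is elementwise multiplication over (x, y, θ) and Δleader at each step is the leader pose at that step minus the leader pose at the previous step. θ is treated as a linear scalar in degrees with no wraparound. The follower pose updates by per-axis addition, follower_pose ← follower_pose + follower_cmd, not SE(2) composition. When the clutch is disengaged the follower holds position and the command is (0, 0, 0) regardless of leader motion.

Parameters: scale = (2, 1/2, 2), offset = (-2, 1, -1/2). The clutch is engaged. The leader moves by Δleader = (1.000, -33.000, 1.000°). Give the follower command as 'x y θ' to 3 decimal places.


axis x: 2·1.000 + -2 = 0.000
axis y: 1/2·-33.000 + 1 = -15.500
axis θ: 2·1.000 + -1/2 = 1.500

0.000 -15.500 1.500


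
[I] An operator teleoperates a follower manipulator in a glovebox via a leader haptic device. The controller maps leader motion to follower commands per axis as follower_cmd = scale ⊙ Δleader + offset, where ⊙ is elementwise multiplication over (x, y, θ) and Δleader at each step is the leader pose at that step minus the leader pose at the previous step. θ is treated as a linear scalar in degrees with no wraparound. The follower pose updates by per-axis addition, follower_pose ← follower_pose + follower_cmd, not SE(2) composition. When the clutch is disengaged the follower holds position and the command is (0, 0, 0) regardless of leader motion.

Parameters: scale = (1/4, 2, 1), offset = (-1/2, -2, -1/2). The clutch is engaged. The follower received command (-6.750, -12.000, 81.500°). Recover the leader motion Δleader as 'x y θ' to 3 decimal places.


axis x: (-6.750 − -1/2) / (1/4) = -25.000
axis y: (-12.000 − -2) / (2) = -5.000
axis θ: (81.500 − -1/2) / (1) = 82.000

-25.000 -5.000 82.000


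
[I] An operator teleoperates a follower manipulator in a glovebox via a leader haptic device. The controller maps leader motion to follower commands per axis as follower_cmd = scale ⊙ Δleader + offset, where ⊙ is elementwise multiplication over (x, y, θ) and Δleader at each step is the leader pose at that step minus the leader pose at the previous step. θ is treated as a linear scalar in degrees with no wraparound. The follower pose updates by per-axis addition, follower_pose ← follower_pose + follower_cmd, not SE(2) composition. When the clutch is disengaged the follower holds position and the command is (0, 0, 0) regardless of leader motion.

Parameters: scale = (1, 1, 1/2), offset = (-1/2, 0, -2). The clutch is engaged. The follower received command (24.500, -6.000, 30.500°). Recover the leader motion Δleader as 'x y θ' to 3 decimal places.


25.000 -6.000 65.000

axis x: (24.500 − -1/2) / (1) = 25.000
axis y: (-6.000 − 0) / (1) = -6.000
axis θ: (30.500 − -2) / (1/2) = 65.000


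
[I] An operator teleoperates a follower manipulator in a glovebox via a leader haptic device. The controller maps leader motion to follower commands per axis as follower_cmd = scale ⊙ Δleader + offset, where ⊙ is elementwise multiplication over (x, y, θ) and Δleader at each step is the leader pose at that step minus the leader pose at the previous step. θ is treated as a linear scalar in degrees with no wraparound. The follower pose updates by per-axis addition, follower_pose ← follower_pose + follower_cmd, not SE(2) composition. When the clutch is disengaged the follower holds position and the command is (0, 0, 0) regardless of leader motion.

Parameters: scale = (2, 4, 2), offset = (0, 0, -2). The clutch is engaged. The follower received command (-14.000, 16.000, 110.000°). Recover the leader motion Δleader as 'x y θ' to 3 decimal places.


-7.000 4.000 56.000

axis x: (-14.000 − 0) / (2) = -7.000
axis y: (16.000 − 0) / (4) = 4.000
axis θ: (110.000 − -2) / (2) = 56.000


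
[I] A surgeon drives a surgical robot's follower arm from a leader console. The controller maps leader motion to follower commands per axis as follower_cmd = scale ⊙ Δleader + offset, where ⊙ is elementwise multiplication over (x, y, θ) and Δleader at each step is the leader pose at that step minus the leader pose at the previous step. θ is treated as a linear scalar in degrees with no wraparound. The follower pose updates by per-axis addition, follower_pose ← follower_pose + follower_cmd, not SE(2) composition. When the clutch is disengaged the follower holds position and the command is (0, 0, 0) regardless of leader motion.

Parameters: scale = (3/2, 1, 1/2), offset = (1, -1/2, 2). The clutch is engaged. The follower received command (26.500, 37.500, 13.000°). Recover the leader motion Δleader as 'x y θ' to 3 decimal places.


17.000 38.000 22.000

axis x: (26.500 − 1) / (3/2) = 17.000
axis y: (37.500 − -1/2) / (1) = 38.000
axis θ: (13.000 − 2) / (1/2) = 22.000


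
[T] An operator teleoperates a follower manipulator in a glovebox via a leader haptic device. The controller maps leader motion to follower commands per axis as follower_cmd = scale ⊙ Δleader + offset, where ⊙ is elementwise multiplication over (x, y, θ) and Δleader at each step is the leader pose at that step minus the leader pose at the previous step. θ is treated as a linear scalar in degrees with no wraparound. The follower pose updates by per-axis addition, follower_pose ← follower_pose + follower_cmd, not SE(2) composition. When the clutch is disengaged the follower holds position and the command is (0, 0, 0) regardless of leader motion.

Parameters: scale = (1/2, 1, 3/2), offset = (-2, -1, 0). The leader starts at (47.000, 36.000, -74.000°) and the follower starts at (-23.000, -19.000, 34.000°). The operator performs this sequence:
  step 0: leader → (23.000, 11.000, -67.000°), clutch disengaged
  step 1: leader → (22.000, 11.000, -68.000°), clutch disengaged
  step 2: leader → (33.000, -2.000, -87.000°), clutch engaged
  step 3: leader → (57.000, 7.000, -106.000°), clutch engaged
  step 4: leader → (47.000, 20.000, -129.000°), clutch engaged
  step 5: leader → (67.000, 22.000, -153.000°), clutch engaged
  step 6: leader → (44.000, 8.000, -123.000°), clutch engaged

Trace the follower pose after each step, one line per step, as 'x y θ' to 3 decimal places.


step 0: Δleader=(-24.000, -25.000, 7.000°), disengaged; cmd=(0,0,0) → follower holds at (-23.000, -19.000, 34.000°)
step 1: Δleader=(-1.000, 0.000, -1.000°), disengaged; cmd=(0,0,0) → follower holds at (-23.000, -19.000, 34.000°)
step 2: Δleader=(11.000, -13.000, -19.000°), engaged; cmd=(3.500, -14.000, -28.500°) → follower=(-19.500, -33.000, 5.500°)
step 3: Δleader=(24.000, 9.000, -19.000°), engaged; cmd=(10.000, 8.000, -28.500°) → follower=(-9.500, -25.000, -23.000°)
step 4: Δleader=(-10.000, 13.000, -23.000°), engaged; cmd=(-7.000, 12.000, -34.500°) → follower=(-16.500, -13.000, -57.500°)
step 5: Δleader=(20.000, 2.000, -24.000°), engaged; cmd=(8.000, 1.000, -36.000°) → follower=(-8.500, -12.000, -93.500°)
step 6: Δleader=(-23.000, -14.000, 30.000°), engaged; cmd=(-13.500, -15.000, 45.000°) → follower=(-22.000, -27.000, -48.500°)

-23.000 -19.000 34.000
-23.000 -19.000 34.000
-19.500 -33.000 5.500
-9.500 -25.000 -23.000
-16.500 -13.000 -57.500
-8.500 -12.000 -93.500
-22.000 -27.000 -48.500


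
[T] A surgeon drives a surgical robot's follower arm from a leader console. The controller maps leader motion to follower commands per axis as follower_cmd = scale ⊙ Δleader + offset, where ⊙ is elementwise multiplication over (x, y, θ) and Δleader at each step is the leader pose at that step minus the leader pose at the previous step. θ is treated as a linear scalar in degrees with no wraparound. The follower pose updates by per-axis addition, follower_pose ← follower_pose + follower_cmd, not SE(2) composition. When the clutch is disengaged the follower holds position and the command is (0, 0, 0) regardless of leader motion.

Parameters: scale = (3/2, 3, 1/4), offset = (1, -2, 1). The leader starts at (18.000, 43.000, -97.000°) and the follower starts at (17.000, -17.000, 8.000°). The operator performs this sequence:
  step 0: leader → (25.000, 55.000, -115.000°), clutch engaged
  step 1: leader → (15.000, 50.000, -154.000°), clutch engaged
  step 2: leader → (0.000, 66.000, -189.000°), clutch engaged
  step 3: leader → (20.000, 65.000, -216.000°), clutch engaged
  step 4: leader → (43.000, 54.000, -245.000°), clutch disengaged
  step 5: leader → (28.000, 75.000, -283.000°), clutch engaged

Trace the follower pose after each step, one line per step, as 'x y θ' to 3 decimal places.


step 0: Δleader=(7.000, 12.000, -18.000°), engaged; cmd=(11.500, 34.000, -3.500°) → follower=(28.500, 17.000, 4.500°)
step 1: Δleader=(-10.000, -5.000, -39.000°), engaged; cmd=(-14.000, -17.000, -8.750°) → follower=(14.500, 0.000, -4.250°)
step 2: Δleader=(-15.000, 16.000, -35.000°), engaged; cmd=(-21.500, 46.000, -7.750°) → follower=(-7.000, 46.000, -12.000°)
step 3: Δleader=(20.000, -1.000, -27.000°), engaged; cmd=(31.000, -5.000, -5.750°) → follower=(24.000, 41.000, -17.750°)
step 4: Δleader=(23.000, -11.000, -29.000°), disengaged; cmd=(0,0,0) → follower holds at (24.000, 41.000, -17.750°)
step 5: Δleader=(-15.000, 21.000, -38.000°), engaged; cmd=(-21.500, 61.000, -8.500°) → follower=(2.500, 102.000, -26.250°)

28.500 17.000 4.500
14.500 0.000 -4.250
-7.000 46.000 -12.000
24.000 41.000 -17.750
24.000 41.000 -17.750
2.500 102.000 -26.250
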